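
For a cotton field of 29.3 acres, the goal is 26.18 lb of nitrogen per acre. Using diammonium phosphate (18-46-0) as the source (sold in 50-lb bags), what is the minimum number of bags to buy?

Product per acre = 26.18 / 18% = 145.444 lb.
Total product = 145.444 × 29.3 = 4261.52 lb.
Bags = ⌈4261.52 / 50⌉ = 86.

86 bags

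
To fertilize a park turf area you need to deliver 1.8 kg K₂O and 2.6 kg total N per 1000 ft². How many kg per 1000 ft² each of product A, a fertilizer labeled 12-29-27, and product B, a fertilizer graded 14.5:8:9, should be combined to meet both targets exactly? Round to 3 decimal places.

0.952 kg product A, 17.143 kg product B

With a, b = kg per 1000 ft² of product A and product B:
K₂O: 0.27·a + 0.09·b = 1.8
N: 0.12·a + 0.145·b = 2.6
Eliminate b: (row1) − 0.09/0.145·(row2) → 0.195517·a = 0.186207, so a = 0.952381.
Then b = (2.6 − 0.12·0.952381) / 0.145 = 17.1429.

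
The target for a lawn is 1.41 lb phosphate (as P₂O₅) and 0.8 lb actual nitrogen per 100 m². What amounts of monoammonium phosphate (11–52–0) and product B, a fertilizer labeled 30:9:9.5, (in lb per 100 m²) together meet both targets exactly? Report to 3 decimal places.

2.402 lb monoammonium phosphate, 1.786 lb product B

Let a = lb of monoammonium phosphate, b = lb of product B (per 100 m²).
P₂O₅: 0.52·a + 0.09·b = 1.41
N: 0.11·a + 0.3·b = 0.8
From row1: a = (1.41 − 0.09·b) / 0.52.
Into row2: 0.11·(1.41 − 0.09·b)/0.52 + 0.3·b = 0.8 → b = 1.78576, a = 2.40246.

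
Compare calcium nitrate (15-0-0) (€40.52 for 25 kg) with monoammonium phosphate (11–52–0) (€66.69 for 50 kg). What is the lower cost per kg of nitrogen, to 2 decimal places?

calcium nitrate: N per bag = 25 × 15% = 3.75 kg; cost = 40.52 / 3.75 = €10.8053/kg N.
monoammonium phosphate: N per bag = 50 × 11% = 5.5 kg; cost = 66.69 / 5.5 = €12.1255/kg N.
calcium nitrate is cheaper.

€10.81 per kg N (calcium nitrate)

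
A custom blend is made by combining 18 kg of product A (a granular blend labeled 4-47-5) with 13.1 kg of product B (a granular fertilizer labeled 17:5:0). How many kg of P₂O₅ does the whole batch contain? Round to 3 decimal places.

9.115 kg P₂O₅

P₂O₅ mass = 47%×18 + 5%×13.1 = 9.115 kg.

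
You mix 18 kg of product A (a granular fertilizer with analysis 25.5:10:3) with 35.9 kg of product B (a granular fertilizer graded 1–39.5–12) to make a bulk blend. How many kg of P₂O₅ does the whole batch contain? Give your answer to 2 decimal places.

P₂O₅ mass = 10%×18 + 39.5%×35.9 = 15.9805 kg.

15.98 kg P₂O₅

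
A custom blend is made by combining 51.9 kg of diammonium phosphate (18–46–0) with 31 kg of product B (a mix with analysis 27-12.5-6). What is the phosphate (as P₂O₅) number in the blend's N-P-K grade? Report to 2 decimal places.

Total mass = 51.9 + 31 = 82.9 kg.
P₂O₅ mass = 46%×51.9 + 12.5%×31 = 27.749 kg.
% P₂O₅ = 27.749 / 82.9 = 33.4729%.

33.47% P₂O₅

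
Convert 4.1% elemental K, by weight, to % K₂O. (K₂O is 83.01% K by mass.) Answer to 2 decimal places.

4.94% K₂O

%K₂O = 4.1 / 0.8301 = 4.93916%.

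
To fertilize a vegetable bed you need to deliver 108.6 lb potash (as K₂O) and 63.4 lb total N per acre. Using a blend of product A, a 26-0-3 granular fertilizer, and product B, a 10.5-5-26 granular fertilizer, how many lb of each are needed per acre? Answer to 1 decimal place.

78.8 lb product A, 408.6 lb product B

With a, b = lb per acre of product A and product B:
K₂O: 0.03·a + 0.26·b = 108.6
N: 0.26·a + 0.105·b = 63.4
Eliminate a: (row1) − 0.03/0.26·(row2) → 0.247885·b = 101.285, so b = 408.596.
Back-substitute: a = (108.6 − 0.26·408.596) / 0.03 = 78.8363.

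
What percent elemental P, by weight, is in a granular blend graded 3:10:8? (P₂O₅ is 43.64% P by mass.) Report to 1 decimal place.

4.4% P

%P = 10 × 0.4364 = 4.364%.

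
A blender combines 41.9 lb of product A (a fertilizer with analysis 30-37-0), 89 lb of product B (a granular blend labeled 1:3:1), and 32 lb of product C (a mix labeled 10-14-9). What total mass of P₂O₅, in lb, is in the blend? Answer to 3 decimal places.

P₂O₅ mass = 37%×41.9 + 3%×89 + 14%×32 = 22.653 lb.

22.653 lb P₂O₅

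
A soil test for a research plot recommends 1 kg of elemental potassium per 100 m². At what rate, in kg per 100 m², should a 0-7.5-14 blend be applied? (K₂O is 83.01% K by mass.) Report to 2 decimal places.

As K₂O: 1 / 0.8301 = 1.20467 kg per 100 m².
Product per 100 m² = 1.20467 / 14% = 8.60482 kg.

8.60 kg of product per hundred sq m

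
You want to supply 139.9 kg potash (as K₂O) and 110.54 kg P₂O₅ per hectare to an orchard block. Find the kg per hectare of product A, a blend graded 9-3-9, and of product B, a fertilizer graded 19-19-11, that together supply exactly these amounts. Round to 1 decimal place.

With a, b = kg per hectare of product A and product B:
K₂O: 0.09·a + 0.11·b = 139.9
P₂O₅: 0.03·a + 0.19·b = 110.54
Solving simultaneously: a = 1045.04, b = 416.783.

1045.0 kg product A, 416.8 kg product B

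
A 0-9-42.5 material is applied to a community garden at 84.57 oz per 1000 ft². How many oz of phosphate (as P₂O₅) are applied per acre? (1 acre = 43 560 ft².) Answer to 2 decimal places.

331.55 oz P₂O₅ per acre

P₂O₅ per 1000 ft² = 84.57 × 9% = 7.6113 oz.
Convert to per acre: 7.6113 × 43.56 = 331.548 oz.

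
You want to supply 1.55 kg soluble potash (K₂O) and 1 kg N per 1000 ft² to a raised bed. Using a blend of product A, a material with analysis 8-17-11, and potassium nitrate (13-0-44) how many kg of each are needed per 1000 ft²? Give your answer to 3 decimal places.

Per-1000 ft² balance (a = product A, b = potassium nitrate):
K₂O: 0.11·a + 0.44·b = 1.55
N: 0.08·a + 0.13·b = 1
Eliminate b: (row1) − 0.44/0.13·(row2) → -0.160769·a = -1.83462, so a = 11.41148.
Then b = (1 − 0.08·11.41148) / 0.13 = 0.669856.

11.411 kg product A, 0.670 kg potassium nitrate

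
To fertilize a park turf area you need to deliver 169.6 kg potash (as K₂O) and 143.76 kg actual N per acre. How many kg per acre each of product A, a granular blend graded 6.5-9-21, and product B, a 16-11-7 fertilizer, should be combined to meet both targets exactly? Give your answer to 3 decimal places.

Per-acre balance (a = product A, b = product B):
K₂O: 0.21·a + 0.07·b = 169.6
N: 0.065·a + 0.16·b = 143.76
Eliminate a: (row1) − 0.21/0.065·(row2) → -0.446923·b = -294.855, so b = 659.7453.
Back-substitute: a = (169.6 − 0.07·659.7453) / 0.21 = 587.70396.

587.704 kg product A, 659.745 kg product B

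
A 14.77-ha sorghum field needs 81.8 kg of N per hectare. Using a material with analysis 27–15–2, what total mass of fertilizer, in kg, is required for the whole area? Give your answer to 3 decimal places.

Product per hectare = 81.8 / 27% = 302.963 kg.
Total product = 302.963 × 14.77 = 4474.76296 kg.

4474.763 kg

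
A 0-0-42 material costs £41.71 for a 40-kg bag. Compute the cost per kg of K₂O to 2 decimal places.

£2.48 per kg K₂O

K₂O in bag = 40 × 42% = 16.8 kg.
Cost per kg K₂O = £41.71 / 16.8 = £2.4827.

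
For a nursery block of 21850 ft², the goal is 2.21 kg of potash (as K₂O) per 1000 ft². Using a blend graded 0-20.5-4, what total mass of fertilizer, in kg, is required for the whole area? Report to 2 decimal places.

Product per 1000 ft² = 2.21 / 4% = 55.25 kg.
Total product = 55.25 × 21850 / 1000 = 1207.213 kg.

1207.21 kg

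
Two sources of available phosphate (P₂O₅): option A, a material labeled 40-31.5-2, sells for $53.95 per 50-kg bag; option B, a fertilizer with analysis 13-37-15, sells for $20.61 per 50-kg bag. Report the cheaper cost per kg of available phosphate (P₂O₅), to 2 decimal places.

$1.11 per kg P₂O₅ (option B)

option A: P₂O₅ per bag = 50 × 31.5% = 15.75 kg; cost = 53.95 / 15.75 = $3.4254/kg P₂O₅.
option B: P₂O₅ per bag = 50 × 37% = 18.5 kg; cost = 20.61 / 18.5 = $1.1141/kg P₂O₅.
option B is cheaper.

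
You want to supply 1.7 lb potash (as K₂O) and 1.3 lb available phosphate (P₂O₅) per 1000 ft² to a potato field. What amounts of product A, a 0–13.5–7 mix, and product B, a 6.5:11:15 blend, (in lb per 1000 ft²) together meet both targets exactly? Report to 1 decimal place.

Per-1000 ft² balance (a = product A, b = product B):
K₂O: 0.07·a + 0.15·b = 1.7
P₂O₅: 0.135·a + 0.11·b = 1.3
Eliminate a: (row1) − 0.07/0.135·(row2) → 0.092963·b = 1.02593, so b = 11.0359.
Back-substitute: a = (1.7 − 0.15·11.0359) / 0.07 = 0.63745.

0.6 lb product A, 11.0 lb product B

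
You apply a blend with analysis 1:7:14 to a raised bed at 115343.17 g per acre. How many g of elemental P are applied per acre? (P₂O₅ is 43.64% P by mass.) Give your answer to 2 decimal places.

P₂O₅ per acre = 115343.17 × 7% = 8074.02 g.
Elemental P = 8074.02 × 0.4364 = 3523.503 g per acre.

3523.50 g P per acre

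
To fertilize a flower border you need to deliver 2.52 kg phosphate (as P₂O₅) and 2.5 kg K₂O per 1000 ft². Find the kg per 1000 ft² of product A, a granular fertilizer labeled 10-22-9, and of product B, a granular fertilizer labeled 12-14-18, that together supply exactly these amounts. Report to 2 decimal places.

3.84 kg product A, 11.97 kg product B

With a, b = kg per 1000 ft² of product A and product B:
P₂O₅: 0.22·a + 0.14·b = 2.52
K₂O: 0.09·a + 0.18·b = 2.5
Eliminate b: (row1) − 0.14/0.18·(row2) → 0.15·a = 0.575556, so a = 3.83704.
Then b = (2.5 − 0.09·3.83704) / 0.18 = 11.9704.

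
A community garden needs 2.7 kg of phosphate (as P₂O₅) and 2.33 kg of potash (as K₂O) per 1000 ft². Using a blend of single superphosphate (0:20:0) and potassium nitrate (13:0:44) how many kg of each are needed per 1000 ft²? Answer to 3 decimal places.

13.500 kg single superphosphate, 5.295 kg potassium nitrate

Per-1000 ft² balance (a = single superphosphate, b = potassium nitrate):
P₂O₅: 0.2·a + 0·b = 2.7
K₂O: 0·a + 0.44·b = 2.33
Solving simultaneously: a = 13.5, b = 5.29545.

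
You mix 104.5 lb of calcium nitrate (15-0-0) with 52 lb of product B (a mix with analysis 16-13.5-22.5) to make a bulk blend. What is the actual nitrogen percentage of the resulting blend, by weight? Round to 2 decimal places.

15.33% N

Total mass = 104.5 + 52 = 156.5 lb.
N mass = 15%×104.5 + 16%×52 = 23.995 lb.
% N = 23.995 / 156.5 = 15.3323%.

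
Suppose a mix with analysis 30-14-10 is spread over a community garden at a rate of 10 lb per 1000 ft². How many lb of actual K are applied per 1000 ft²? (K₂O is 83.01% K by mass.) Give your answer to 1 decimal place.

0.8 lb K per thousand sq ft

K₂O per 1000 ft² = 10 × 10% = 1 lb.
Elemental K = 1 × 0.8301 = 0.8301 lb per 1000 ft².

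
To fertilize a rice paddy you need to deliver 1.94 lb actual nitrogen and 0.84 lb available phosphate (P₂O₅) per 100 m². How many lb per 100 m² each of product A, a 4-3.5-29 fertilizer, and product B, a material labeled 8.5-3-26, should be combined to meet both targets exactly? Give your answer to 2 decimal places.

7.44 lb product A, 19.32 lb product B

Let a = lb of product A, b = lb of product B (per 100 m²).
N: 0.04·a + 0.085·b = 1.94
P₂O₅: 0.035·a + 0.03·b = 0.84
Eliminate b: (row1) − 0.085/0.03·(row2) → -0.0591667·a = -0.44, so a = 7.43662.
Then b = (0.84 − 0.035·7.43662) / 0.03 = 19.3239.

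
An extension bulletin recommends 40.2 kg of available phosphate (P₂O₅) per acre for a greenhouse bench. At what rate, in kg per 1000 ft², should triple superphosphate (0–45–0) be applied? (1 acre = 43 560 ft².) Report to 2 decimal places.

2.05 kg of product per thousand sq ft

Product per acre = 40.2 / 45% = 89.3333 kg.
Convert to per 1000 ft²: 89.3333 × 0.0229568 = 2.05081 kg.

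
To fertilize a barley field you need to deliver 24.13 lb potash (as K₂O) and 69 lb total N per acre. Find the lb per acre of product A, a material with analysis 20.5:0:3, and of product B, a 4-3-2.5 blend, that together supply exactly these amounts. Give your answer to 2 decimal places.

193.58 lb product A, 732.90 lb product B

Per-acre balance (a = product A, b = product B):
K₂O: 0.03·a + 0.025·b = 24.13
N: 0.205·a + 0.04·b = 69
Eliminate b: (row1) − 0.025/0.04·(row2) → -0.098125·a = -18.995, so a = 193.5796.
Then b = (69 − 0.205·193.5796) / 0.04 = 732.904.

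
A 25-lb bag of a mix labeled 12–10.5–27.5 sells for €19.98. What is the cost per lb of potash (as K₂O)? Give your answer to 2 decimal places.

€2.91 per lb K₂O

K₂O in bag = 25 × 27.5% = 6.875 lb.
Cost per lb K₂O = €19.98 / 6.875 = €2.9062.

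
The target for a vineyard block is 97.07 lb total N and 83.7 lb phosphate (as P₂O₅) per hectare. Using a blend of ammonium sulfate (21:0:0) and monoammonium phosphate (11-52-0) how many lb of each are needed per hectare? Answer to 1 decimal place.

With a, b = lb per hectare of ammonium sulfate and monoammonium phosphate:
N: 0.21·a + 0.11·b = 97.07
P₂O₅: 0·a + 0.52·b = 83.7
Solving simultaneously: a = 377.925, b = 160.962.

377.9 lb ammonium sulfate, 161.0 lb monoammonium phosphate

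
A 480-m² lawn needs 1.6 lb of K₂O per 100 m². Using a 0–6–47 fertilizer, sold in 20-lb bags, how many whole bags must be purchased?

1 bags

Product per 100 m² = 1.6 / 47% = 3.40426 lb.
Total product = 3.40426 × 480 / 100 = 16.3404 lb.
Bags = ⌈16.3404 / 20⌉ = 1.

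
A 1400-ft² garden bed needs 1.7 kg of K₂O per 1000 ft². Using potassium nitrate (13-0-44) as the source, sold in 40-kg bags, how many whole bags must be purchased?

Product per 1000 ft² = 1.7 / 44% = 3.86364 kg.
Total product = 3.86364 × 1400 / 1000 = 5.40909 kg.
Bags = ⌈5.40909 / 40⌉ = 1.

1 bags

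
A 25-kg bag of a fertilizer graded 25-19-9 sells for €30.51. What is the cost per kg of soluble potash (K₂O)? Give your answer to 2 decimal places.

€13.56 per kg K₂O

K₂O in bag = 25 × 9% = 2.25 kg.
Cost per kg K₂O = €30.51 / 2.25 = €13.5600.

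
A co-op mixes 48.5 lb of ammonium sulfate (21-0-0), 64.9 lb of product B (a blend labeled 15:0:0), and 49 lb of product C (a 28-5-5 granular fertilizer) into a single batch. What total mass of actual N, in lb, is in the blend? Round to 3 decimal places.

33.640 lb N

N mass = 21%×48.5 + 15%×64.9 + 28%×49 = 33.64 lb.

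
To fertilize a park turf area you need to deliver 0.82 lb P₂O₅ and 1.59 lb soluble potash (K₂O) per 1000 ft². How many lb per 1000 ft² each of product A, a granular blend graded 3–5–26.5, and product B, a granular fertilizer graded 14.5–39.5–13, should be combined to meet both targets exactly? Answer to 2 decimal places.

Per-1000 ft² balance (a = product A, b = product B):
P₂O₅: 0.05·a + 0.395·b = 0.82
K₂O: 0.265·a + 0.13·b = 1.59
Eliminate b: (row1) − 0.395/0.13·(row2) → -0.755192·a = -4.01115, so a = 5.31143.
Then b = (1.59 − 0.265·5.31143) / 0.13 = 1.40362.

5.31 lb product A, 1.40 lb product B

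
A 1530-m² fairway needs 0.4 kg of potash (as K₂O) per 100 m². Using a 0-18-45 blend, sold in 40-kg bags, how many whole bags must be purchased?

1 bags

Product per 100 m² = 0.4 / 45% = 0.888889 kg.
Total product = 0.888889 × 1530 / 100 = 13.6 kg.
Bags = ⌈13.6 / 40⌉ = 1.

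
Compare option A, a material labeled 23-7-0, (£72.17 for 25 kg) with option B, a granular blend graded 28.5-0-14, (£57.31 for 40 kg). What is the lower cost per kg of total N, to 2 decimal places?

£5.03 per kg N (option B)

option A: N per bag = 25 × 23% = 5.75 kg; cost = 72.17 / 5.75 = £12.5513/kg N.
option B: N per bag = 40 × 28.5% = 11.4 kg; cost = 57.31 / 11.4 = £5.0272/kg N.
option B is cheaper.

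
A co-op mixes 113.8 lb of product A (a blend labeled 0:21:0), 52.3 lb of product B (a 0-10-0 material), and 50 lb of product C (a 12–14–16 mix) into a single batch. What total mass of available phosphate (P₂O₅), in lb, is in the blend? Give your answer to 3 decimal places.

36.128 lb P₂O₅

P₂O₅ mass = 21%×113.8 + 10%×52.3 + 14%×50 = 36.128 lb.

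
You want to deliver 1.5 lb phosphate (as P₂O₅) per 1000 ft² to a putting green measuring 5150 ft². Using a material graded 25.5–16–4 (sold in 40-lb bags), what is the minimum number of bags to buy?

2 bags

Product per 1000 ft² = 1.5 / 16% = 9.375 lb.
Total product = 9.375 × 5150 / 1000 = 48.2812 lb.
Bags = ⌈48.2812 / 40⌉ = 2.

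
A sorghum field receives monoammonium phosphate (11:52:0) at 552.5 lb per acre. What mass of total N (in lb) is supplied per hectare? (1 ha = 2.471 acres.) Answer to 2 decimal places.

150.18 lb N per hectare

nitrogen per acre = 552.5 × 11% = 60.775 lb.
Convert to per hectare: 60.775 × 2.471 = 150.175 lb.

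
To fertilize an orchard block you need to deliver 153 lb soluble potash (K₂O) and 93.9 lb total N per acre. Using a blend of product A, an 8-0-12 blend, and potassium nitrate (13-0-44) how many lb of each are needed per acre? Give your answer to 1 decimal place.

With a, b = lb per acre of product A and potassium nitrate:
K₂O: 0.12·a + 0.44·b = 153
N: 0.08·a + 0.13·b = 93.9
Solving simultaneously: a = 1093.16, b = 49.5918.

1093.2 lb product A, 49.6 lb potassium nitrate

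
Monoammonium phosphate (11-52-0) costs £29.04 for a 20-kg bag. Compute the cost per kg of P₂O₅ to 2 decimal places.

£2.79 per kg P₂O₅

P₂O₅ in bag = 20 × 52% = 10.4 kg.
Cost per kg P₂O₅ = £29.04 / 10.4 = £2.7923.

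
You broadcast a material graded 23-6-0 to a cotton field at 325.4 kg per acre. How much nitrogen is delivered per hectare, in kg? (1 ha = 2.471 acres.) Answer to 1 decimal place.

nitrogen per acre = 325.4 × 23% = 74.842 kg.
Convert to per hectare: 74.842 × 2.471 = 184.935 kg.

184.9 kg N per hectare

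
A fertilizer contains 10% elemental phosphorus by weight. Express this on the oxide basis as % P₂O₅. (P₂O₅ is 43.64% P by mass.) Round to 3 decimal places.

%P₂O₅ = 10 / 0.4364 = 22.9148%.

22.915% P₂O₅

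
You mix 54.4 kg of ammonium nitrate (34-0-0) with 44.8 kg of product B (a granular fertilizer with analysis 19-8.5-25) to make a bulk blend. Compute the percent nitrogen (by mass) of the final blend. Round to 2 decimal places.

27.23% N

Total mass = 54.4 + 44.8 = 99.2 kg.
N mass = 34%×54.4 + 19%×44.8 = 27.008 kg.
% N = 27.008 / 99.2 = 27.2258%.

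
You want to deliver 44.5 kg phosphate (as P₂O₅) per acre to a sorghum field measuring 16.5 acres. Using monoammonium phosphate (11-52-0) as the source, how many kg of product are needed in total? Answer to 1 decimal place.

Product per acre = 44.5 / 52% = 85.5769 kg.
Total product = 85.5769 × 16.5 = 1412.02 kg.

1412.0 kg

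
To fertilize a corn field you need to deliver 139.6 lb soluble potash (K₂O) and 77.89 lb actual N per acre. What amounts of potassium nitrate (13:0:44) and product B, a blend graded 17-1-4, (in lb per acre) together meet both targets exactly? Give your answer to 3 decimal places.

296.213 lb potassium nitrate, 231.661 lb product B

Let a = lb of potassium nitrate, b = lb of product B (per acre).
K₂O: 0.44·a + 0.04·b = 139.6
N: 0.13·a + 0.17·b = 77.89
From row1: a = (139.6 − 0.04·b) / 0.44.
Into row2: 0.13·(139.6 − 0.04·b)/0.44 + 0.17·b = 77.89 → b = 231.6609, a = 296.2126.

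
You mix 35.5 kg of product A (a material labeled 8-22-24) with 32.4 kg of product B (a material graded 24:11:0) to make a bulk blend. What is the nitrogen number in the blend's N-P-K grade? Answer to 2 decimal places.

15.63% N

Total mass = 35.5 + 32.4 = 67.9 kg.
N mass = 8%×35.5 + 24%×32.4 = 10.616 kg.
% N = 10.616 / 67.9 = 15.6348%.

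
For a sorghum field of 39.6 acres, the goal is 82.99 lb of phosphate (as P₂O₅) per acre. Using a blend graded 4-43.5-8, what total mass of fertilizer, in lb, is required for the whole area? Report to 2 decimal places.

Product per acre = 82.99 / 43.5% = 190.782 lb.
Total product = 190.782 × 39.6 = 7554.952 lb.

7554.95 lb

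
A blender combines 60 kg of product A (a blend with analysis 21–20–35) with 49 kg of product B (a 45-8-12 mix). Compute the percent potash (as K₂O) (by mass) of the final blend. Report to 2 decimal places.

Total mass = 60 + 49 = 109 kg.
K₂O mass = 35%×60 + 12%×49 = 26.88 kg.
% K₂O = 26.88 / 109 = 24.6606%.

24.66% K₂O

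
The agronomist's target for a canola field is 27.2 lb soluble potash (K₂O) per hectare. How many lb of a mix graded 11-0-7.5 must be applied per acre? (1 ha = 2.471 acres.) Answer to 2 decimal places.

146.77 lb of product per acre

Product per hectare = 27.2 / 7.5% = 362.667 lb.
Convert to per acre: 362.667 × 0.404694 = 146.769 lb.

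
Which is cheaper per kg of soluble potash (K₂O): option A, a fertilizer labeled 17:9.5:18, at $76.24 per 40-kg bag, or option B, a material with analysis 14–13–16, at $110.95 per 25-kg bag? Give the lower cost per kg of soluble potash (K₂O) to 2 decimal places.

$10.59 per kg K₂O (option A)

option A: K₂O per bag = 40 × 18% = 7.2 kg; cost = 76.24 / 7.2 = $10.5889/kg K₂O.
option B: K₂O per bag = 25 × 16% = 4 kg; cost = 110.95 / 4 = $27.7375/kg K₂O.
option A is cheaper.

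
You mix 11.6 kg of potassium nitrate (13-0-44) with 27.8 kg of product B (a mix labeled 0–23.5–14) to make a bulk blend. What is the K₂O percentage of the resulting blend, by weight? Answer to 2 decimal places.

22.83% K₂O

Total mass = 11.6 + 27.8 = 39.4 kg.
K₂O mass = 44%×11.6 + 14%×27.8 = 8.996 kg.
% K₂O = 8.996 / 39.4 = 22.8325%.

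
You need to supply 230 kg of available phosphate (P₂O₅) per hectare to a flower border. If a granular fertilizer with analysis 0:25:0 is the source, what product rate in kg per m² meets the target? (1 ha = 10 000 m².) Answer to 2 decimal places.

0.09 kg of product per sq m

Product per hectare = 230 / 25% = 920 kg.
Convert to per m²: 920 × 0.0001 = 0.092 kg.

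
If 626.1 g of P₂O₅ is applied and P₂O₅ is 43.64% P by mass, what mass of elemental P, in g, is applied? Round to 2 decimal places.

273.23 g P

P = 626.1 × 0.4364 = 273.23004 g.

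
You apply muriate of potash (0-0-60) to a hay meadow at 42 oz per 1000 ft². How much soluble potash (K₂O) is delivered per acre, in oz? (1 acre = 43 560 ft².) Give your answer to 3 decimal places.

K₂O per 1000 ft² = 42 × 60% = 25.2 oz.
Convert to per acre: 25.2 × 43.56 = 1097.712 oz.

1097.712 oz K₂O per acre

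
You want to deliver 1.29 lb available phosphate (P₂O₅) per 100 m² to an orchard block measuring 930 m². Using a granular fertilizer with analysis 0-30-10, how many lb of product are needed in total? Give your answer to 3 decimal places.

Product per 100 m² = 1.29 / 30% = 4.3 lb.
Total product = 4.3 × 930 / 100 = 39.99 lb.

39.990 lb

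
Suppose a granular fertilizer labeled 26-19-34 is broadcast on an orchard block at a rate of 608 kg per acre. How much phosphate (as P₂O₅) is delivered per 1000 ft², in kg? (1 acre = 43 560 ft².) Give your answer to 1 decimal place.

2.7 kg P₂O₅ per thousand sq ft

P₂O₅ per acre = 608 × 19% = 115.52 kg.
Convert to per 1000 ft²: 115.52 × 0.0229568 = 2.65197 kg.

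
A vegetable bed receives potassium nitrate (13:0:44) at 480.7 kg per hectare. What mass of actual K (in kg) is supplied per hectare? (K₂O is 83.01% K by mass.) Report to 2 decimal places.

K₂O per hectare = 480.7 × 44% = 211.508 kg.
Elemental K = 211.508 × 0.8301 = 175.573 kg per hectare.

175.57 kg K per hectare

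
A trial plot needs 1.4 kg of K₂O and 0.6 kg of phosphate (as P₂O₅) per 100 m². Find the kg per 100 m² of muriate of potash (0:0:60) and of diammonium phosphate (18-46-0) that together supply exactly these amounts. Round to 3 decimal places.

Per-100 m² balance (a = muriate of potash, b = diammonium phosphate):
K₂O: 0.6·a + 0·b = 1.4
P₂O₅: 0·a + 0.46·b = 0.6
Solving simultaneously: a = 2.33333, b = 1.30435.

2.333 kg muriate of potash, 1.304 kg diammonium phosphate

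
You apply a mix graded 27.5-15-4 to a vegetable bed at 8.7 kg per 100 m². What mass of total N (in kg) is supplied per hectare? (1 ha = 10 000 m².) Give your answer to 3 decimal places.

nitrogen per 100 m² = 8.7 × 27.5% = 2.3925 kg.
Convert to per hectare: 2.3925 × 100 = 239.25 kg.

239.250 kg N per hectare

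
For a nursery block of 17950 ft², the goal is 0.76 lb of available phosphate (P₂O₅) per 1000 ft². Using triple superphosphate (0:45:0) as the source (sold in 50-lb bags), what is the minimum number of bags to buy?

1 bags

Product per 1000 ft² = 0.76 / 45% = 1.68889 lb.
Total product = 1.68889 × 17950 / 1000 = 30.3156 lb.
Bags = ⌈30.3156 / 50⌉ = 1.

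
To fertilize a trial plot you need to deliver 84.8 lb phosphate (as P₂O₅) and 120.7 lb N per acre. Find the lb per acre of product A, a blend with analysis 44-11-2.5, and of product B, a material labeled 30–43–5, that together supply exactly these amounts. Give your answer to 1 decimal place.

169.4 lb product A, 153.9 lb product B

Per-acre balance (a = product A, b = product B):
P₂O₅: 0.11·a + 0.43·b = 84.8
N: 0.44·a + 0.3·b = 120.7
Solving simultaneously: a = 169.405, b = 153.873.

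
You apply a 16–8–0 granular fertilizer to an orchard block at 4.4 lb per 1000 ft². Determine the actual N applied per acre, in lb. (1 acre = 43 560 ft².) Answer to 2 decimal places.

nitrogen per 1000 ft² = 4.4 × 16% = 0.704 lb.
Convert to per acre: 0.704 × 43.56 = 30.6662 lb.

30.67 lb N per acre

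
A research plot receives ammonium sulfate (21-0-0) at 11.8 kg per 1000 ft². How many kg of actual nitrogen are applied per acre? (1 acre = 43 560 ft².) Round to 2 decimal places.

107.94 kg N per acre

nitrogen per 1000 ft² = 11.8 × 21% = 2.478 kg.
Convert to per acre: 2.478 × 43.56 = 107.942 kg.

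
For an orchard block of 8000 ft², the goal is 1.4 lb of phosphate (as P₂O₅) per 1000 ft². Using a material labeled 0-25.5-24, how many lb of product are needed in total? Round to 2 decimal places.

43.92 lb

Product per 1000 ft² = 1.4 / 25.5% = 5.4902 lb.
Total product = 5.4902 × 8000 / 1000 = 43.9216 lb.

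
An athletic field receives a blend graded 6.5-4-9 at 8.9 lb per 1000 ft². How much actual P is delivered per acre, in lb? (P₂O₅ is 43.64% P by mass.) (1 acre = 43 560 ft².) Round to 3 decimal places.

P₂O₅ per 1000 ft² = 8.9 × 4% = 0.356 lb.
Elemental P = 0.356 × 0.4364 = 0.155358 lb per 1000 ft².
Convert to per acre: 0.155358 × 43.56 = 6.76741 lb.

6.767 lb P per acre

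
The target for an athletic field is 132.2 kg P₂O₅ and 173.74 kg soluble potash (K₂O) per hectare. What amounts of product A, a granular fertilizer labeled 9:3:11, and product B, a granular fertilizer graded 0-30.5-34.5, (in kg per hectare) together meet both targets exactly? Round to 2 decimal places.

318.18 kg product A, 402.15 kg product B

Per-hectare balance (a = product A, b = product B):
P₂O₅: 0.03·a + 0.305·b = 132.2
K₂O: 0.11·a + 0.345·b = 173.74
Solving simultaneously: a = 318.177, b = 402.147.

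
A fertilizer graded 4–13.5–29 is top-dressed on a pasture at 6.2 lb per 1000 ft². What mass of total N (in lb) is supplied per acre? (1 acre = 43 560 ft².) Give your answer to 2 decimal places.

10.80 lb N per acre

nitrogen per 1000 ft² = 6.2 × 4% = 0.248 lb.
Convert to per acre: 0.248 × 43.56 = 10.8029 lb.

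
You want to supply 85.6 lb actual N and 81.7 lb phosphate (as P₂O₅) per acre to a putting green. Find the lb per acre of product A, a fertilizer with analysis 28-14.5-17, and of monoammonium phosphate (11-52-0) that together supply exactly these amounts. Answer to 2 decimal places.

274.01 lb product A, 80.71 lb monoammonium phosphate

With a, b = lb per acre of product A and monoammonium phosphate:
N: 0.28·a + 0.11·b = 85.6
P₂O₅: 0.145·a + 0.52·b = 81.7
Eliminate a: (row1) − 0.28/0.145·(row2) → -0.894138·b = -72.1655, so b = 80.7096.
Back-substitute: a = (85.6 − 0.11·80.7096) / 0.28 = 274.007.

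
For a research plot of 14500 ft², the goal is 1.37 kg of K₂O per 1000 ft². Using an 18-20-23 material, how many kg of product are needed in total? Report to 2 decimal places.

86.37 kg

Product per 1000 ft² = 1.37 / 23% = 5.95652 kg.
Total product = 5.95652 × 14500 / 1000 = 86.3696 kg.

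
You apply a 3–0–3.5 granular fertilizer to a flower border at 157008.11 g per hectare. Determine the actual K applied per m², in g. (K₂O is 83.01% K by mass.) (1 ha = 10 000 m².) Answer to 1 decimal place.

0.5 g K per sq m

K₂O per hectare = 157008.11 × 3.5% = 5495.28 g.
Elemental K = 5495.28 × 0.8301 = 4561.64 g per hectare.
Convert to per m²: 4561.64 × 0.0001 = 0.456164 g.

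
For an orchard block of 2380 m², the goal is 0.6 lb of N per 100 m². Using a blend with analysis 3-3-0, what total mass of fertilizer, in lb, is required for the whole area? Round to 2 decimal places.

Product per 100 m² = 0.6 / 3% = 20 lb.
Total product = 20 × 2380 / 100 = 476 lb.

476.00 lb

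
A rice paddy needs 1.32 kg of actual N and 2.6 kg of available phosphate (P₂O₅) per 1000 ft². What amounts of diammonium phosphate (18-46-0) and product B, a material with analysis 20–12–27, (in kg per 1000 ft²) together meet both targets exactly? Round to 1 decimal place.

Per-1000 ft² balance (a = diammonium phosphate, b = product B):
N: 0.18·a + 0.2·b = 1.32
P₂O₅: 0.46·a + 0.12·b = 2.6
From row1: a = (1.32 − 0.2·b) / 0.18.
Into row2: 0.46·(1.32 − 0.2·b)/0.18 + 0.12·b = 2.6 → b = 1.97727, a = 5.13636.

5.1 kg diammonium phosphate, 2.0 kg product B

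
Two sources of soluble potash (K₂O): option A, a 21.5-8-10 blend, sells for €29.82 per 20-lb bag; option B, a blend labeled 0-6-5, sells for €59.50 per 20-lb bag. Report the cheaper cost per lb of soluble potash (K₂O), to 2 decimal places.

€14.91 per lb K₂O (option A)

option A: K₂O per bag = 20 × 10% = 2 lb; cost = 29.82 / 2 = €14.9100/lb K₂O.
option B: K₂O per bag = 20 × 5% = 1 lb; cost = 59.50 / 1 = €59.5000/lb K₂O.
option A is cheaper.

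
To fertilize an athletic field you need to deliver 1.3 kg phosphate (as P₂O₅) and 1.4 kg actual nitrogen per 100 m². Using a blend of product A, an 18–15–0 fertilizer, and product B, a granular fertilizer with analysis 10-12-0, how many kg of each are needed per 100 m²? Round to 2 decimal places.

With a, b = kg per 100 m² of product A and product B:
P₂O₅: 0.15·a + 0.12·b = 1.3
N: 0.18·a + 0.1·b = 1.4
From row1: a = (1.3 − 0.12·b) / 0.15.
Into row2: 0.18·(1.3 − 0.12·b)/0.15 + 0.1·b = 1.4 → b = 3.63636, a = 5.75758.

5.76 kg product A, 3.64 kg product B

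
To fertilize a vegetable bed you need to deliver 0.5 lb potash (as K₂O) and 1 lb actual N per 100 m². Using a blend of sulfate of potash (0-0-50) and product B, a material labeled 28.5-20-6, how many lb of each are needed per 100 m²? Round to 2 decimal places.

0.58 lb sulfate of potash, 3.51 lb product B

Let a = lb of sulfate of potash, b = lb of product B (per 100 m²).
K₂O: 0.5·a + 0.06·b = 0.5
N: 0·a + 0.285·b = 1
Solving simultaneously: a = 0.578947, b = 3.50877.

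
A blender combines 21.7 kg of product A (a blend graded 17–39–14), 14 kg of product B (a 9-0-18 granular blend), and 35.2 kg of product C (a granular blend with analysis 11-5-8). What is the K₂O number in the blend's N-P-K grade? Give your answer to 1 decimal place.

11.8% K₂O

Total mass = 21.7 + 14 + 35.2 = 70.9 kg.
K₂O mass = 14%×21.7 + 18%×14 + 8%×35.2 = 8.374 kg.
% K₂O = 8.374 / 70.9 = 11.811%.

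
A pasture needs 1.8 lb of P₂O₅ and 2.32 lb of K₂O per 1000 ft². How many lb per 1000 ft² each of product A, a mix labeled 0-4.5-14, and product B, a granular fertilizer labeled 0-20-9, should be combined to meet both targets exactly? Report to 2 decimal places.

12.61 lb product A, 6.16 lb product B

Let a = lb of product A, b = lb of product B (per 1000 ft²).
P₂O₅: 0.045·a + 0.2·b = 1.8
K₂O: 0.14·a + 0.09·b = 2.32
Eliminate a: (row1) − 0.045/0.14·(row2) → 0.171071·b = 1.05429, so b = 6.16284.
Back-substitute: a = (1.8 − 0.2·6.16284) / 0.045 = 12.6096.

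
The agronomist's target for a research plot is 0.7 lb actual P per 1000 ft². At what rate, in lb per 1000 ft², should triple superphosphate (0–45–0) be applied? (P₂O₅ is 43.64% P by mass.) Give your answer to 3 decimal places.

As P₂O₅: 0.7 / 0.4364 = 1.60403 lb per 1000 ft².
Product per 1000 ft² = 1.60403 / 45% = 3.56452 lb.

3.565 lb of product per thousand sq ft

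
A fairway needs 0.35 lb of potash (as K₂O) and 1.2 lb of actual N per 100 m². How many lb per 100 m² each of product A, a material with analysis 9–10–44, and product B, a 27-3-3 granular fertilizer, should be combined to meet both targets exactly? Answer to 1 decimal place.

0.5 lb product A, 4.3 lb product B

With a, b = lb per 100 m² of product A and product B:
K₂O: 0.44·a + 0.03·b = 0.35
N: 0.09·a + 0.27·b = 1.2
From row1: a = (0.35 − 0.03·b) / 0.44.
Into row2: 0.09·(0.35 − 0.03·b)/0.44 + 0.27·b = 1.2 → b = 4.27649, a = 0.503876.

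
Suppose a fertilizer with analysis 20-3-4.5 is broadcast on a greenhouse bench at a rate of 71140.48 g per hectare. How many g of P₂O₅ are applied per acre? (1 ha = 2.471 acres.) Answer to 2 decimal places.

P₂O₅ per hectare = 71140.48 × 3% = 2134.21 g.
Convert to per acre: 2134.21 × 0.404694 = 863.7047 g.

863.70 g P₂O₅ per acre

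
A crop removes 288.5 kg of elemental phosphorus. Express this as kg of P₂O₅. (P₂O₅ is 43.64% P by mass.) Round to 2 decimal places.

661.09 kg P₂O₅

P₂O₅ = 288.5 / 0.4364 = 661.091 kg.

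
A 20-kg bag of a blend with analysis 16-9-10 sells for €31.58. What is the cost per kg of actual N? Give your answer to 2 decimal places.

N in bag = 20 × 16% = 3.2 kg.
Cost per kg N = €31.58 / 3.2 = €9.8687.

€9.87 per kg N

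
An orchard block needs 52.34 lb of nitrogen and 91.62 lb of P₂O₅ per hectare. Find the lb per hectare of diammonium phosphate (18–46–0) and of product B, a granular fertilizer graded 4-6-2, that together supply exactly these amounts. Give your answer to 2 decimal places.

69.00 lb diammonium phosphate, 998.00 lb product B

Let a = lb of diammonium phosphate, b = lb of product B (per hectare).
N: 0.18·a + 0.04·b = 52.34
P₂O₅: 0.46·a + 0.06·b = 91.62
From row1: a = (52.34 − 0.04·b) / 0.18.
Into row2: 0.46·(52.34 − 0.04·b)/0.18 + 0.06·b = 91.62 → b = 998, a = 69.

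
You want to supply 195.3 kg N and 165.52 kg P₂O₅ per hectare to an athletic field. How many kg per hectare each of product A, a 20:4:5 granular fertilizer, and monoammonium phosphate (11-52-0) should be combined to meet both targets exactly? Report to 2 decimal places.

836.84 kg product A, 253.94 kg monoammonium phosphate

Let a = kg of product A, b = kg of monoammonium phosphate (per hectare).
N: 0.2·a + 0.11·b = 195.3
P₂O₅: 0.04·a + 0.52·b = 165.52
Eliminate a: (row1) − 0.2/0.04·(row2) → -2.49·b = -632.3, so b = 253.936.
Back-substitute: a = (195.3 − 0.11·253.936) / 0.2 = 836.835.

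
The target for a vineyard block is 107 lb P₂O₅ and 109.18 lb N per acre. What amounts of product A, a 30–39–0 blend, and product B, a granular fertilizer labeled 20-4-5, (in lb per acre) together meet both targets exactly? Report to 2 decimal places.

Let a = lb of product A, b = lb of product B (per acre).
P₂O₅: 0.39·a + 0.04·b = 107
N: 0.3·a + 0.2·b = 109.18
Eliminate b: (row1) − 0.04/0.2·(row2) → 0.33·a = 85.164, so a = 258.073.
Then b = (109.18 − 0.3·258.073) / 0.2 = 158.791.

258.07 lb product A, 158.79 lb product B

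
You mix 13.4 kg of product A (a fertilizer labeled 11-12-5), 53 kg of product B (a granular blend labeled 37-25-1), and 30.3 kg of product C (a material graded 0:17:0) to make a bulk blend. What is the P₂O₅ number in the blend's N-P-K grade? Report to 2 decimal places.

Total mass = 13.4 + 53 + 30.3 = 96.7 kg.
P₂O₅ mass = 12%×13.4 + 25%×53 + 17%×30.3 = 20.009 kg.
% P₂O₅ = 20.009 / 96.7 = 20.6918%.

20.69% P₂O₅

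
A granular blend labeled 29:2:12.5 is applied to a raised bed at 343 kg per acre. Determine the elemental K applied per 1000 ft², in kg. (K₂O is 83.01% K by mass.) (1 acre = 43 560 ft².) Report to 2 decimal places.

K₂O per acre = 343 × 12.5% = 42.875 kg.
Elemental K = 42.875 × 0.8301 = 35.5905 kg per acre.
Convert to per 1000 ft²: 35.5905 × 0.0229568 = 0.817046 kg.

0.82 kg K per thousand sq ft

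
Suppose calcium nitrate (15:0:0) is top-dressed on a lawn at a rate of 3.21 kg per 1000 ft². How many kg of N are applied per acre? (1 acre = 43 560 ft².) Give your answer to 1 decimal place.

21.0 kg N per acre

nitrogen per 1000 ft² = 3.21 × 15% = 0.4815 kg.
Convert to per acre: 0.4815 × 43.56 = 20.9741 kg.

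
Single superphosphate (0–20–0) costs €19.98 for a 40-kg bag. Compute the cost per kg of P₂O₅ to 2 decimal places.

P₂O₅ in bag = 40 × 20% = 8 kg.
Cost per kg P₂O₅ = €19.98 / 8 = €2.4975.

€2.50 per kg P₂O₅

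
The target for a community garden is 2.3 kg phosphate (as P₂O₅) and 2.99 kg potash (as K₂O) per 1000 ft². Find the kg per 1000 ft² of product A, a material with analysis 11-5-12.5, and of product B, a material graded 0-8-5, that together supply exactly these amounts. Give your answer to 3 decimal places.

16.560 kg product A, 18.400 kg product B

With a, b = kg per 1000 ft² of product A and product B:
P₂O₅: 0.05·a + 0.08·b = 2.3
K₂O: 0.125·a + 0.05·b = 2.99
Solving simultaneously: a = 16.56, b = 18.4.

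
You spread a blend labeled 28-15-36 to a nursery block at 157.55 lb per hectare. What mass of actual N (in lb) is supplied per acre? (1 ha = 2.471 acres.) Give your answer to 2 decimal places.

17.85 lb N per acre

nitrogen per hectare = 157.55 × 28% = 44.114 lb.
Convert to per acre: 44.114 × 0.404694 = 17.8527 lb.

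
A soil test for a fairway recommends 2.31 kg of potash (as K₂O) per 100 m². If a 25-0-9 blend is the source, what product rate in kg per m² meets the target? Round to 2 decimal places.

0.26 kg of product per sq m

Product per 100 m² = 2.31 / 9% = 25.6667 kg.
Convert to per m²: 25.6667 × 0.01 = 0.256667 kg.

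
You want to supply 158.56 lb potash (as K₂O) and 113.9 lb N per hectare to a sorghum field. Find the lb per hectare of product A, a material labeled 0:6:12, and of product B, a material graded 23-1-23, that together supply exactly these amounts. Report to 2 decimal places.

372.17 lb product A, 495.22 lb product B

Let a = lb of product A, b = lb of product B (per hectare).
K₂O: 0.12·a + 0.23·b = 158.56
N: 0·a + 0.23·b = 113.9
Solving simultaneously: a = 372.167, b = 495.217.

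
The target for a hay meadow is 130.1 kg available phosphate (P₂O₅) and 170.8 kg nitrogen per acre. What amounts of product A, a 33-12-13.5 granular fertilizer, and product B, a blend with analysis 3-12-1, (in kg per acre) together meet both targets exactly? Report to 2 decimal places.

460.92 kg product A, 623.25 kg product B

Per-acre balance (a = product A, b = product B):
P₂O₅: 0.12·a + 0.12·b = 130.1
N: 0.33·a + 0.03·b = 170.8
Solving simultaneously: a = 460.917, b = 623.25.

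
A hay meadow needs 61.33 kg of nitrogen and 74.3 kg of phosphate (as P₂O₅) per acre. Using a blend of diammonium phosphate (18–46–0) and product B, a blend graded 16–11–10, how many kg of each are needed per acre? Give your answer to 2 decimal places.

95.57 kg diammonium phosphate, 275.80 kg product B

Per-acre balance (a = diammonium phosphate, b = product B):
N: 0.18·a + 0.16·b = 61.33
P₂O₅: 0.46·a + 0.11·b = 74.3
Solving simultaneously: a = 95.5706, b = 275.796.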